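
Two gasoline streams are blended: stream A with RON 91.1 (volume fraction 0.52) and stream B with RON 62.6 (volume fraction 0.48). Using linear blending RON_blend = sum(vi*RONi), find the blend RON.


Linear blending: RON_blend = sum(vi * RONi)
Contribution 1: 0.52 * 91.1 = 47.372
Contribution 2: 0.48 * 62.6 = 30.048
RON_blend = 47.372 + 30.048 = 77.42

77.42


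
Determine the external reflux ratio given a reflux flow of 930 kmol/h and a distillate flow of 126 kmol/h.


Reflux ratio definition: R = L / D (liquid returned / distillate withdrawn)
L = 930 kmol/h, D = 126 kmol/h
R = 930 / 126 = 7.381

7.381


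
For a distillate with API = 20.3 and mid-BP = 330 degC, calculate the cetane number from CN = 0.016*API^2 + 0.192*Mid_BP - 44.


CN = 0.016 * 20.3^2 + 0.192 * 330 - 44
CN = 6.59344 + 63.36 - 44 = 25.95344

25.95344


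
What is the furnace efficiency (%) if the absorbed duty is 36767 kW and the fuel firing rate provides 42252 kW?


Furnace efficiency = Q_absorbed / Q_fuel * 100
= 36767 / 42252 * 100 = 87.02

87.02 %


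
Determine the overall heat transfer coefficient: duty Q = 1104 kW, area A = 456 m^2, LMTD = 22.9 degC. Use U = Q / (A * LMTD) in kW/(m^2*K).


From Q = U*A*LMTD, U = Q / (A * LMTD)
U = 1104 / (456 * 22.9) = 1104 / 10442.4 = 0.1057

0.1057 kW/(m^2*K)


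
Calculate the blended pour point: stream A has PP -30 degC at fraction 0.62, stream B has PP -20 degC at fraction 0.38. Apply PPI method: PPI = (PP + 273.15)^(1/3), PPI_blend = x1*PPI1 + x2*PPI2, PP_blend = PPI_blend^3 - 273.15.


PPI_1 = (-30 + 273.15)^(1/3) = 6.241535
PPI_2 = (-20 + 273.15)^(1/3) = 6.325953
PPI_blend = 0.62 * 6.241535 + 0.38 * 6.325953 = 6.273614
PP_blend = 6.273614^3 - 273.15 = 246.9184 - 273.15 = -26.23

-26.23 degC


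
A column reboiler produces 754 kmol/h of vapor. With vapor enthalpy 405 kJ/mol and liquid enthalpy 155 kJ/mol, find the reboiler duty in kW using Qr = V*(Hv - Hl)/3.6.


Qr = 754 * (405 - 155) / 3.6 = 754 * 250 / 3.6 = 52360

52360 kW


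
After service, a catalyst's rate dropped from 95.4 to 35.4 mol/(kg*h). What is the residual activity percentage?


Activity (%) = (rate_used / rate_fresh) * 100
rate_used = 35.4, rate_fresh = 95.4
= (35.4 / 95.4) * 100
= 0.3711 * 100 = 37.11

37.11 %


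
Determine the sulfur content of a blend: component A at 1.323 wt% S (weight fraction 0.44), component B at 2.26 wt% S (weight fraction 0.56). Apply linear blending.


Linear sulfur blending: S_blend = x1*S1 + x2*S2
Contribution 1: 0.44 * 1.323 = 0.58212 wt%
Contribution 2: 0.56 * 2.26 = 1.2656 wt%
S_blend = 0.58212 + 1.2656 = 1.84772

1.84772 wt%


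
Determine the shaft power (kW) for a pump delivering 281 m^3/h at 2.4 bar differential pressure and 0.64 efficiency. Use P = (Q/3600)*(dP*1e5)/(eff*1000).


Q = 281 / 3600 = 0.0780556 m^3/s
P = 0.0780556 * (2.4 * 1e5) / 0.64 / 1000 = 29.27

29.27 kW


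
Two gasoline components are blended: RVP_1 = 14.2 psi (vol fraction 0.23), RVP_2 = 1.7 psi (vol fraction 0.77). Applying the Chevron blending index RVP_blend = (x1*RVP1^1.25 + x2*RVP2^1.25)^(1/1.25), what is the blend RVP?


Chevron index: RVP_blend = (sum xi*RVPi^1.25)^(1/1.25)
RVP^1.25 terms: 0.23 * 14.2^1.25 + 0.77 * 1.7^1.25 = 7.83468
RVP_blend = 7.83468^(1/1.25) = 5.191

5.191 psi


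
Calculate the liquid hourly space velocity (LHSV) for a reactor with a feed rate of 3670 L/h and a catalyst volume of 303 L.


LHSV = volumetric feed rate / catalyst volume
= 3670 L/h / 303 L
= 12.11 h^-1

12.11 h^-1


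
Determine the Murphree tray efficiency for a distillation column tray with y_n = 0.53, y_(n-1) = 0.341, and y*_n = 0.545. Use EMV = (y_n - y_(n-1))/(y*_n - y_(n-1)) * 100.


Murphree vapor efficiency: EMV = (y_n - y_(n-1)) / (y*_n - y_(n-1)) * 100
EMV = (0.53 - 0.341) / (0.545 - 0.341) * 100 = 0.189 / 0.204 * 100 = 92.65

92.65 %


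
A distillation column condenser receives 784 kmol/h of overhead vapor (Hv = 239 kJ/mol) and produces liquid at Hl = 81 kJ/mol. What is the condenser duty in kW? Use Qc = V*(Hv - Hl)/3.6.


Qc = 784 * (239 - 81) / 3.6 = 784 * 158 / 3.6 = 34410

34410 kW


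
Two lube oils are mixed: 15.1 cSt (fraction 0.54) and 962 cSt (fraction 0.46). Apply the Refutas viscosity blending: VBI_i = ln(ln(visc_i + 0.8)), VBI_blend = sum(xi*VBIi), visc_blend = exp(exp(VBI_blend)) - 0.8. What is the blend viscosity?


Refutas method: VBN_i = 14.534*ln(ln(visc_i + 0.8)) + 10.975, blended linearly by mass fraction; since VBN is linear in VBI_i = ln(ln(visc_i + 0.8)) and the fractions sum to 1, blend VBI directly: visc = exp(exp(VBI_blend)) - 0.8
VBI_1 = ln(ln(15.1 + 0.8)) = 1.01752
VBI_2 = ln(ln(962 + 0.8)) = 1.92714
VBI_blend = 0.54 * 1.01752 + 0.46 * 1.92714 = 1.43595
visc_blend = exp(exp(1.43595)) - 0.8 = 66.13

66.13 cSt


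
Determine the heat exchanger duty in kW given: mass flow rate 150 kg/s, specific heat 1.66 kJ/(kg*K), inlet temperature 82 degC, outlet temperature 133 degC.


Q = m_dot * cp * delta_T
delta_T = 133 - 82 = 51 K
Q = 150 * 1.66 * 51
= 249 * 51
= 12699 kW

12699 kW


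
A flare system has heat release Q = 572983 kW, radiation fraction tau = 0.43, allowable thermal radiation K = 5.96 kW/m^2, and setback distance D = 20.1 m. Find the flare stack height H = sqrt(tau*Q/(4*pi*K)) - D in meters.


tau*Q/(4*pi*K) = 0.43 * 572983 / (4 * pi * 5.96) = 3289.68
sqrt(3289.68) = 57.3557
H = 57.3557 - 20.1 = 37.26

37.26 m


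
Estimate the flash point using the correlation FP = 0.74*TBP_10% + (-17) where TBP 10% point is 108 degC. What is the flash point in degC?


FP = 0.74 * 108 + (-17) = 62.92

62.92 degC


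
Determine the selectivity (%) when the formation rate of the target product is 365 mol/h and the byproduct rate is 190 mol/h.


Selectivity = desired / (desired + undesired) * 100
Total products = 365 + 190 = 555 mol/h
S = 365 / 555 * 100
= 0.6577 * 100
= 65.77 %

65.77 %


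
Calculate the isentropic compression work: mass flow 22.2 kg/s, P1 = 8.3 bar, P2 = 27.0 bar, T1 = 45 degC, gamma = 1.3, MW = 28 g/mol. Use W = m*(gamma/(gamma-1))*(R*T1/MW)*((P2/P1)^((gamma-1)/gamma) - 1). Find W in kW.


Isentropic work: W = m*(gamma/(gamma-1))*(R*T1/MW)*((P2/P1)^((gamma-1)/gamma) - 1)
T1 = 45 + 273.15 = 318.15 K
Pressure ratio = 27.0 / 8.3 = 3.25301
Exponent = (1.3 - 1)/1.3 = 0.230769
(P2/P1)^exp - 1 = 3.25301^0.230769 - 1 = 0.312864
W = 22.2 * 1.3 / 0.3 * 8.314 * 318.15 / 28 * 0.312864 = 2843

2843 kW


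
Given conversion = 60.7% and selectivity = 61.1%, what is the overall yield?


Overall yield = conversion (%) * selectivity (%) / 100
Conversion = 60.7%, Selectivity = 61.1%
Y = 60.7 * 61.1 / 100
= 37.0877 %

37.0877 %


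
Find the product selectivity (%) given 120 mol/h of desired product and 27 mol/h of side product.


Selectivity = desired / (desired + undesired) * 100
Total products = 120 + 27 = 147 mol/h
S = 120 / 147 * 100
= 0.8163 * 100
= 81.63 %

81.63 %


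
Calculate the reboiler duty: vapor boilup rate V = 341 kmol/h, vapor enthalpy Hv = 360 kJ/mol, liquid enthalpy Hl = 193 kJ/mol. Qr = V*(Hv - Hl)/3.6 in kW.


Qr = 341 * (360 - 193) / 3.6 = 341 * 167 / 3.6 = 15820

15820 kW


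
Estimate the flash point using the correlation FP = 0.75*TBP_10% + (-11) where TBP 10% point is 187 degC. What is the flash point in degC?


FP = 0.75 * 187 + (-11) = 129.25

129.25 degC


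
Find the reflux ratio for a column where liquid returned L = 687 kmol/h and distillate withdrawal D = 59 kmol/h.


Reflux ratio definition: R = L / D (liquid returned / distillate withdrawn)
L = 687 kmol/h, D = 59 kmol/h
R = 687 / 59 = 11.64

11.64


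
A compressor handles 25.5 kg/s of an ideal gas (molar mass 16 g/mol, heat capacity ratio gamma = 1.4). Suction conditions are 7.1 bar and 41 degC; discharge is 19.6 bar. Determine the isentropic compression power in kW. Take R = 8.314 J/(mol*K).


Isentropic work: W = m*(gamma/(gamma-1))*(R*T1/MW)*((P2/P1)^((gamma-1)/gamma) - 1)
T1 = 41 + 273.15 = 314.15 K
Pressure ratio = 19.6 / 7.1 = 2.76056
Exponent = (1.4 - 1)/1.4 = 0.285714
(P2/P1)^exp - 1 = 2.76056^0.285714 - 1 = 0.336593
W = 25.5 * 1.4 / 0.4 * 8.314 * 314.15 / 16 * 0.336593 = 4904

4904 kW


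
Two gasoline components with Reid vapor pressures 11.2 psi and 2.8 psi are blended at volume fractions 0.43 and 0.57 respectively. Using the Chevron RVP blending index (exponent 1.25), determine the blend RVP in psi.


Chevron index: RVP_blend = (sum xi*RVPi^1.25)^(1/1.25)
RVP^1.25 terms: 0.43 * 11.2^1.25 + 0.57 * 2.8^1.25 = 10.8748
RVP_blend = 10.8748^(1/1.25) = 6.747

6.747 psi


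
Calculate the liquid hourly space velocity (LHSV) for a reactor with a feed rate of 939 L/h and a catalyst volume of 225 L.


LHSV = volumetric feed rate / catalyst volume
= 939 L/h / 225 L
= 4.173 h^-1

4.173 h^-1


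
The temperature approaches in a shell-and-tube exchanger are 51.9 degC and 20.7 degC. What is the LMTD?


LMTD = (dT1 - dT2) / ln(dT1/dT2)
= (51.9 - 20.7) / ln(51.9 / 20.7) = 31.2 / 0.919185 = 33.94

33.94 degC


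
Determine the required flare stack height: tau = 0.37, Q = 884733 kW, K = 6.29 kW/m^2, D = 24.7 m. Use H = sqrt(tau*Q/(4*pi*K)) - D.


tau*Q/(4*pi*K) = 0.37 * 884733 / (4 * pi * 6.29) = 4141.46
sqrt(4141.46) = 64.3542
H = 64.3542 - 24.7 = 39.65

39.65 m


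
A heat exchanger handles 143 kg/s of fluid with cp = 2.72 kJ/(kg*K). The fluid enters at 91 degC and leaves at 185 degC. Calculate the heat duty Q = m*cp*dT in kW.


Q = m_dot * cp * delta_T
delta_T = 185 - 91 = 94 K
Q = 143 * 2.72 * 94
= 388.96 * 94
= 36562.24 kW

36562.24 kW


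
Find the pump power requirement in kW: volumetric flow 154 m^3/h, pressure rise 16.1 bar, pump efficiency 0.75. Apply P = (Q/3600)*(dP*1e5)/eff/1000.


Q = 154 / 3600 = 0.0427778 m^3/s
P = 0.0427778 * (16.1 * 1e5) / 0.75 / 1000 = 91.83

91.83 kW


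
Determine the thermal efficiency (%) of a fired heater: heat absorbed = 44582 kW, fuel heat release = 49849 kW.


Furnace efficiency = Q_absorbed / Q_fuel * 100
= 44582 / 49849 * 100 = 89.43

89.43 %


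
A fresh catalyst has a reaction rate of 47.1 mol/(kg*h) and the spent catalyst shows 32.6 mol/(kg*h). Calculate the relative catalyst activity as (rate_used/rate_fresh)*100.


Activity (%) = (rate_used / rate_fresh) * 100
rate_used = 32.6, rate_fresh = 47.1
= (32.6 / 47.1) * 100
= 0.6921 * 100 = 69.21

69.21 %


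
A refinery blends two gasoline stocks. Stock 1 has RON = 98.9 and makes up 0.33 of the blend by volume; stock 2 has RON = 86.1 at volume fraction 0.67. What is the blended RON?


Linear blending: RON_blend = sum(vi * RONi)
Contribution 1: 0.33 * 98.9 = 32.637
Contribution 2: 0.67 * 86.1 = 57.687
RON_blend = 32.637 + 57.687 = 90.324

90.324


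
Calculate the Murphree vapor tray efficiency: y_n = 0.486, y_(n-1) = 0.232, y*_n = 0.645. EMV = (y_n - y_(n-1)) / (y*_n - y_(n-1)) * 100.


Murphree vapor efficiency: EMV = (y_n - y_(n-1)) / (y*_n - y_(n-1)) * 100
EMV = (0.486 - 0.232) / (0.645 - 0.232) * 100 = 0.254 / 0.413 * 100 = 61.50

61.50 %


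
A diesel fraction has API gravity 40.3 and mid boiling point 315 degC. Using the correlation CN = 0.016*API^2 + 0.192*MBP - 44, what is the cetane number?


CN = 0.016 * 40.3^2 + 0.192 * 315 - 44
CN = 25.98544 + 60.48 - 44 = 42.46544

42.46544


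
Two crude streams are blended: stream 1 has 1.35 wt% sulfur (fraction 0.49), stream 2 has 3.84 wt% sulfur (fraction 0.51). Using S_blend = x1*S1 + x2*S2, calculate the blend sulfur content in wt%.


Linear sulfur blending: S_blend = x1*S1 + x2*S2
Contribution 1: 0.49 * 1.35 = 0.6615 wt%
Contribution 2: 0.51 * 3.84 = 1.9584 wt%
S_blend = 0.6615 + 1.9584 = 2.6199

2.6199 wt%


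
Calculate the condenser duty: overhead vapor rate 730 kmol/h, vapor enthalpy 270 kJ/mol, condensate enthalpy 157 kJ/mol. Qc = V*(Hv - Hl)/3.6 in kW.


Qc = 730 * (270 - 157) / 3.6 = 730 * 113 / 3.6 = 22910

22910 kW


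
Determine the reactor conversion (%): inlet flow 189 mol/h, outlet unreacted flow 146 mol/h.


X = (F_in - F_out) / F_in * 100
Moles reacted = 189 - 146 = 43
X = 43 / 189 * 100
= 0.2275 * 100
= 22.75 %

22.75 %


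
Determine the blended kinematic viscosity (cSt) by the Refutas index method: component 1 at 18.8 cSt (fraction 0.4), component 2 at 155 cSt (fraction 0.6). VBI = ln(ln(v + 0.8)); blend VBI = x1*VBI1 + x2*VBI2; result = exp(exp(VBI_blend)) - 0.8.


Refutas method: VBN_i = 14.534*ln(ln(visc_i + 0.8)) + 10.975, blended linearly by mass fraction; since VBN is linear in VBI_i = ln(ln(visc_i + 0.8)) and the fractions sum to 1, blend VBI directly: visc = exp(exp(VBI_blend)) - 0.8
VBI_1 = ln(ln(18.8 + 0.8)) = 1.09042
VBI_2 = ln(ln(155 + 0.8)) = 1.61911
VBI_blend = 0.4 * 1.09042 + 0.6 * 1.61911 = 1.40763
visc_blend = exp(exp(1.40763)) - 0.8 = 58.72

58.72 cSt


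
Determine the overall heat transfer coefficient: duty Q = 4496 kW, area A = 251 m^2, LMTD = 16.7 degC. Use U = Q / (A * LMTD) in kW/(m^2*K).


From Q = U*A*LMTD, U = Q / (A * LMTD)
U = 4496 / (251 * 16.7) = 4496 / 4191.7 = 1.073

1.073 kW/(m^2*K)


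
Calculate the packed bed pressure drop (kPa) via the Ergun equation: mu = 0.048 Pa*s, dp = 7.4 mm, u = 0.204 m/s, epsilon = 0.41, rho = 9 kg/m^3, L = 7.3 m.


dp = 7.4 mm = 0.0074 m
Viscous term = 150*0.048*0.204*(1-0.41)^2 / (0.0074^2*0.41^3) = 135473
Inertial term = 1.75*9*0.204^2*(1-0.41) / (0.0074*0.41^3) = 758.245
dP/L = 135473 + 758.245 = 136231 Pa/m
dP = 136231 * 7.3 / 1000 = 994.5 kPa

994.5 kPa


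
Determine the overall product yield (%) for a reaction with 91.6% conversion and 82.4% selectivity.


Overall yield = conversion (%) * selectivity (%) / 100
Conversion = 91.6%, Selectivity = 82.4%
Y = 91.6 * 82.4 / 100
= 75.4784 %

75.4784 %


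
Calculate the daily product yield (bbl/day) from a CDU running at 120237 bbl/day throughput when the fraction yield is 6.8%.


Crude throughput = 120237 bbl/day
Fraction yield = 6.8%
yield = throughput * fraction / 100
yield = 120237 * 6.8 / 100 = 8176.116

8176.116 bbl/day


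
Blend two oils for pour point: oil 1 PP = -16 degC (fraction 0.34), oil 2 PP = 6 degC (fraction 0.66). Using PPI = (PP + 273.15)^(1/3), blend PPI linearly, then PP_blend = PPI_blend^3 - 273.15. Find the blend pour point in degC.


PPI_1 = (-16 + 273.15)^(1/3) = 6.359098
PPI_2 = (6 + 273.15)^(1/3) = 6.535506
PPI_blend = 0.34 * 6.359098 + 0.66 * 6.535506 = 6.475527
PP_blend = 6.475527^3 - 273.15 = 271.5347 - 273.15 = -1.62

-1.62 degC


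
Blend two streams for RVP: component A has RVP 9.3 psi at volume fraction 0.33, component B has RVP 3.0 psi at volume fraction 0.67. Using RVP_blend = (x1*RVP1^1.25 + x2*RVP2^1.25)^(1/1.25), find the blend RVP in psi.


Chevron index: RVP_blend = (sum xi*RVPi^1.25)^(1/1.25)
RVP^1.25 terms: 0.33 * 9.3^1.25 + 0.67 * 3.0^1.25 = 8.00473
RVP_blend = 8.00473^(1/1.25) = 5.281

5.281 psi


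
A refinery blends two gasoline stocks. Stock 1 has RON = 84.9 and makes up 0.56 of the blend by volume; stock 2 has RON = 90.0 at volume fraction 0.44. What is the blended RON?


Linear blending: RON_blend = sum(vi * RONi)
Contribution 1: 0.56 * 84.9 = 47.544
Contribution 2: 0.44 * 90.0 = 39.6
RON_blend = 47.544 + 39.6 = 87.144

87.144


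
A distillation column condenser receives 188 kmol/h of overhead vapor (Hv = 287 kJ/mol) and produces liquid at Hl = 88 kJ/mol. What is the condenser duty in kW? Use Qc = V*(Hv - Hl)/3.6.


Qc = 188 * (287 - 88) / 3.6 = 188 * 199 / 3.6 = 10390

10390 kW


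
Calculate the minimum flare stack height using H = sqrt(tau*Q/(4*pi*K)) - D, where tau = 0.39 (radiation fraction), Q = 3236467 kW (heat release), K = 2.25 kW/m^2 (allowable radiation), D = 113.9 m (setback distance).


tau*Q/(4*pi*K) = 0.39 * 3236467 / (4 * pi * 2.25) = 44642
sqrt(44642) = 211.287
H = 211.287 - 113.9 = 97.39

97.39 m


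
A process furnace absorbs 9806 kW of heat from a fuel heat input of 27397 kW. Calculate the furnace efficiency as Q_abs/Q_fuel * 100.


Furnace efficiency = Q_absorbed / Q_fuel * 100
= 9806 / 27397 * 100 = 35.79

35.79 %


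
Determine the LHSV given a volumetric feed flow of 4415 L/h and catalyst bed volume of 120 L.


LHSV = volumetric feed rate / catalyst volume
= 4415 L/h / 120 L
= 36.79 h^-1

36.79 h^-1


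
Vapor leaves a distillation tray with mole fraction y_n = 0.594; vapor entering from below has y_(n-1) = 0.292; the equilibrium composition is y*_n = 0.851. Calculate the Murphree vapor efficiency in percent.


Murphree vapor efficiency: EMV = (y_n - y_(n-1)) / (y*_n - y_(n-1)) * 100
EMV = (0.594 - 0.292) / (0.851 - 0.292) * 100 = 0.302 / 0.559 * 100 = 54.03

54.03 %


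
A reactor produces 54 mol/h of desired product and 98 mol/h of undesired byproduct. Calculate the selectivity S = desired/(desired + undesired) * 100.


Selectivity = desired / (desired + undesired) * 100
Total products = 54 + 98 = 152 mol/h
S = 54 / 152 * 100
= 0.3553 * 100
= 35.53 %

35.53 %


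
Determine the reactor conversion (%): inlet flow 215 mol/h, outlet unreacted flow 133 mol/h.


X = (F_in - F_out) / F_in * 100
Moles reacted = 215 - 133 = 82
X = 82 / 215 * 100
= 0.3814 * 100
= 38.14 %

38.14 %


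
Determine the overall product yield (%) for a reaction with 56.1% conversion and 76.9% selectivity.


Overall yield = conversion (%) * selectivity (%) / 100
Conversion = 56.1%, Selectivity = 76.9%
Y = 56.1 * 76.9 / 100
= 43.1409 %

43.1409 %


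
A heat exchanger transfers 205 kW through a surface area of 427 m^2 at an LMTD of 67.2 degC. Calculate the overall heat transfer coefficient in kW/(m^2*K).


From Q = U*A*LMTD, U = Q / (A * LMTD)
U = 205 / (427 * 67.2) = 205 / 28694.4 = 0.007144

0.007144 kW/(m^2*K)


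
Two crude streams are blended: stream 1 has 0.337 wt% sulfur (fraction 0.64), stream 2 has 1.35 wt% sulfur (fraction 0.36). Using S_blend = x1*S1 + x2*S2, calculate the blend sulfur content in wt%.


Linear sulfur blending: S_blend = x1*S1 + x2*S2
Contribution 1: 0.64 * 0.337 = 0.21568 wt%
Contribution 2: 0.36 * 1.35 = 0.486 wt%
S_blend = 0.21568 + 0.486 = 0.70168

0.70168 wt%


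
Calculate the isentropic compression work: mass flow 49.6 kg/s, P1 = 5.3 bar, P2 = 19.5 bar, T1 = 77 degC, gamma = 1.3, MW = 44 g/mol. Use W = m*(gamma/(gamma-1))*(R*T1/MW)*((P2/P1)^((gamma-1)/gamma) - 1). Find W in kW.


Isentropic work: W = m*(gamma/(gamma-1))*(R*T1/MW)*((P2/P1)^((gamma-1)/gamma) - 1)
T1 = 77 + 273.15 = 350.15 K
Pressure ratio = 19.5 / 5.3 = 3.67925
Exponent = (1.3 - 1)/1.3 = 0.230769
(P2/P1)^exp - 1 = 3.67925^0.230769 - 1 = 0.350703
W = 49.6 * 1.3 / 0.3 * 8.314 * 350.15 / 44 * 0.350703 = 4987

4987 kW


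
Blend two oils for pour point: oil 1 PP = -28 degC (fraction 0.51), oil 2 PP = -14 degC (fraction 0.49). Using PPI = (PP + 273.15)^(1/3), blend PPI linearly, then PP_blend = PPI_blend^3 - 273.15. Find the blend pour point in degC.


PPI_1 = (-28 + 273.15)^(1/3) = 6.258601
PPI_2 = (-14 + 273.15)^(1/3) = 6.375541
PPI_blend = 0.51 * 6.258601 + 0.49 * 6.375541 = 6.315902
PP_blend = 6.315902^3 - 273.15 = 251.9452 - 273.15 = -21.2

-21.2 degC


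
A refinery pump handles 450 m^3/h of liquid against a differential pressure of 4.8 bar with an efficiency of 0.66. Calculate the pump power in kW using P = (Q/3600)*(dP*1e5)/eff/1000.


Q = 450 / 3600 = 0.125 m^3/s
P = 0.125 * (4.8 * 1e5) / 0.66 / 1000 = 90.91

90.91 kW


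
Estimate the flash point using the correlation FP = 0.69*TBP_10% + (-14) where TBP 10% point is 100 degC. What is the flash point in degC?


FP = 0.69 * 100 + (-14) = 55

55 degC


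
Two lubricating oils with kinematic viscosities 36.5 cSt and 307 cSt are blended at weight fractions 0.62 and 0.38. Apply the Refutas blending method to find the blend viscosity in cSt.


Refutas method: VBN_i = 14.534*ln(ln(visc_i + 0.8)) + 10.975, blended linearly by mass fraction; since VBN is linear in VBI_i = ln(ln(visc_i + 0.8)) and the fractions sum to 1, blend VBI directly: visc = exp(exp(VBI_blend)) - 0.8
VBI_1 = ln(ln(36.5 + 0.8)) = 1.2862
VBI_2 = ln(ln(307 + 0.8)) = 1.74562
VBI_blend = 0.62 * 1.2862 + 0.38 * 1.74562 = 1.46078
visc_blend = exp(exp(1.46078)) - 0.8 = 73.59

73.59 cSt


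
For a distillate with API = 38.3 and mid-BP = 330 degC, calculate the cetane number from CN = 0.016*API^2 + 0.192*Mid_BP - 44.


CN = 0.016 * 38.3^2 + 0.192 * 330 - 44
CN = 23.47024 + 63.36 - 44 = 42.83024

42.83024


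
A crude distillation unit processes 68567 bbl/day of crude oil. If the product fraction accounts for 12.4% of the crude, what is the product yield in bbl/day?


Crude throughput = 68567 bbl/day
Fraction yield = 12.4%
yield = throughput * fraction / 100
yield = 68567 * 12.4 / 100 = 8502.308

8502.308 bbl/day


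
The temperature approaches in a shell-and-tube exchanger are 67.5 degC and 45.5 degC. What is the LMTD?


LMTD = (dT1 - dT2) / ln(dT1/dT2)
= (67.5 - 45.5) / ln(67.5 / 45.5) = 22 / 0.394415 = 55.78

55.78 degC


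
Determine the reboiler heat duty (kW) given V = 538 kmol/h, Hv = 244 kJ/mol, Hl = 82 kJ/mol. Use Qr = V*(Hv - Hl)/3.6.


Qr = 538 * (244 - 82) / 3.6 = 538 * 162 / 3.6 = 24210

24210 kW


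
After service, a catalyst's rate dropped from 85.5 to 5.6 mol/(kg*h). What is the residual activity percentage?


Activity (%) = (rate_used / rate_fresh) * 100
rate_used = 5.6, rate_fresh = 85.5
= (5.6 / 85.5) * 100
= 0.06550 * 100 = 6.550

6.550 %


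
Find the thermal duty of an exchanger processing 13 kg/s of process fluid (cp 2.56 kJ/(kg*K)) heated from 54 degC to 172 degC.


Q = m_dot * cp * delta_T
delta_T = 172 - 54 = 118 K
Q = 13 * 2.56 * 118
= 33.28 * 118
= 3927.04 kW

3927.04 kW


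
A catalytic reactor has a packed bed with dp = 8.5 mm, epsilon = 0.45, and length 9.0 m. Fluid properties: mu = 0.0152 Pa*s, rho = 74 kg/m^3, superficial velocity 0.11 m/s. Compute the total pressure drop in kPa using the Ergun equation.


dp = 8.5 mm = 0.0085 m
Viscous term = 150*0.0152*0.11*(1-0.45)^2 / (0.0085^2*0.45^3) = 11523.3
Inertial term = 1.75*74*0.11^2*(1-0.45) / (0.0085*0.45^3) = 1112.66
dP/L = 11523.3 + 1112.66 = 12636 Pa/m
dP = 12636 * 9.0 / 1000 = 113.7 kPa

113.7 kPa


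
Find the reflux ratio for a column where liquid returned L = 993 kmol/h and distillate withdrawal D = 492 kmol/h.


Reflux ratio definition: R = L / D (liquid returned / distillate withdrawn)
L = 993 kmol/h, D = 492 kmol/h
R = 993 / 492 = 2.018

2.018


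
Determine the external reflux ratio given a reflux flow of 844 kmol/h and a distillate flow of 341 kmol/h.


Reflux ratio definition: R = L / D (liquid returned / distillate withdrawn)
L = 844 kmol/h, D = 341 kmol/h
R = 844 / 341 = 2.475

2.475


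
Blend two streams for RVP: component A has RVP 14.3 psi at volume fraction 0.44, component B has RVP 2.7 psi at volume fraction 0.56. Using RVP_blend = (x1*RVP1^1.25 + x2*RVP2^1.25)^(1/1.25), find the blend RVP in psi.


Chevron index: RVP_blend = (sum xi*RVPi^1.25)^(1/1.25)
RVP^1.25 terms: 0.44 * 14.3^1.25 + 0.56 * 2.7^1.25 = 14.1737
RVP_blend = 14.1737^(1/1.25) = 8.340

8.340 psi


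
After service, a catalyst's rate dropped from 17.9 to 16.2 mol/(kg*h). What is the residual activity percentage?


Activity (%) = (rate_used / rate_fresh) * 100
rate_used = 16.2, rate_fresh = 17.9
= (16.2 / 17.9) * 100
= 0.9050 * 100 = 90.50

90.50 %


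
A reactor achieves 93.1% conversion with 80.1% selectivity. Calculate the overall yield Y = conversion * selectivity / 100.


Overall yield = conversion (%) * selectivity (%) / 100
Conversion = 93.1%, Selectivity = 80.1%
Y = 93.1 * 80.1 / 100
= 74.5731 %

74.5731 %


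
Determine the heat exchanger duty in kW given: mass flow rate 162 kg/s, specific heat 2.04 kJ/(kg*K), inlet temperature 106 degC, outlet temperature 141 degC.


Q = m_dot * cp * delta_T
delta_T = 141 - 106 = 35 K
Q = 162 * 2.04 * 35
= 330.48 * 35
= 11566.8 kW

11566.8 kW


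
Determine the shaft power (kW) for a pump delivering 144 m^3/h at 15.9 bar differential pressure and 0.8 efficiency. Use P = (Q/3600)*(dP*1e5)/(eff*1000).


Q = 144 / 3600 = 0.04 m^3/s
P = 0.04 * (15.9 * 1e5) / 0.8 / 1000 = 79.50

79.50 kW


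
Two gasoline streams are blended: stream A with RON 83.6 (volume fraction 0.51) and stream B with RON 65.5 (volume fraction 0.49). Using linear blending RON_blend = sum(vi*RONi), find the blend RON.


Linear blending: RON_blend = sum(vi * RONi)
Contribution 1: 0.51 * 83.6 = 42.636
Contribution 2: 0.49 * 65.5 = 32.095
RON_blend = 42.636 + 32.095 = 74.731

74.731


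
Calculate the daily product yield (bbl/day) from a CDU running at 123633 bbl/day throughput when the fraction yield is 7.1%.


Crude throughput = 123633 bbl/day
Fraction yield = 7.1%
yield = throughput * fraction / 100
yield = 123633 * 7.1 / 100 = 8777.943

8777.943 bbl/day


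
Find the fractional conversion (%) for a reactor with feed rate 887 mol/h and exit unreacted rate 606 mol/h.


X = (F_in - F_out) / F_in * 100
Moles reacted = 887 - 606 = 281
X = 281 / 887 * 100
= 0.3168 * 100
= 31.68 %

31.68 %


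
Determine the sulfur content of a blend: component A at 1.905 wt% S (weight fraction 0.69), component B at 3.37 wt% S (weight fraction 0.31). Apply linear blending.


Linear sulfur blending: S_blend = x1*S1 + x2*S2
Contribution 1: 0.69 * 1.905 = 1.31445 wt%
Contribution 2: 0.31 * 3.37 = 1.0447 wt%
S_blend = 1.31445 + 1.0447 = 2.35915

2.35915 wt%


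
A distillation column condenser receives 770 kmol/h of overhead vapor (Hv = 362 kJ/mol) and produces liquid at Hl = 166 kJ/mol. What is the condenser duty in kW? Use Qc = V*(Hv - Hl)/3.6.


Qc = 770 * (362 - 166) / 3.6 = 770 * 196 / 3.6 = 41920

41920 kW


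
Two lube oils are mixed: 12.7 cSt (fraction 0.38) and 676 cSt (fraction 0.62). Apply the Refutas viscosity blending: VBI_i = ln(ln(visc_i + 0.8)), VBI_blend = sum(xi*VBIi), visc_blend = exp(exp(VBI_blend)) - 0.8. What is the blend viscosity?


Refutas method: VBN_i = 14.534*ln(ln(visc_i + 0.8)) + 10.975, blended linearly by mass fraction; since VBN is linear in VBI_i = ln(ln(visc_i + 0.8)) and the fractions sum to 1, blend VBI directly: visc = exp(exp(VBI_blend)) - 0.8
VBI_1 = ln(ln(12.7 + 0.8)) = 0.956545
VBI_2 = ln(ln(676 + 0.8)) = 1.87447
VBI_blend = 0.38 * 0.956545 + 0.62 * 1.87447 = 1.52566
visc_blend = exp(exp(1.52566)) - 0.8 = 98.50

98.50 cSt


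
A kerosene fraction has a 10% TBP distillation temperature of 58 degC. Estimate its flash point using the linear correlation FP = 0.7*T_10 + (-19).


FP = 0.7 * 58 + (-19) = 21.6

21.6 degC


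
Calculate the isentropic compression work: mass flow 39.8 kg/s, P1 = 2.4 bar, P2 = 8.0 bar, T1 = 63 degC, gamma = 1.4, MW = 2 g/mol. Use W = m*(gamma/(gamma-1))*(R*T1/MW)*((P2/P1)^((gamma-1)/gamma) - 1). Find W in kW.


Isentropic work: W = m*(gamma/(gamma-1))*(R*T1/MW)*((P2/P1)^((gamma-1)/gamma) - 1)
T1 = 63 + 273.15 = 336.15 K
Pressure ratio = 8.0 / 2.4 = 3.33333
Exponent = (1.4 - 1)/1.4 = 0.285714
(P2/P1)^exp - 1 = 3.33333^0.285714 - 1 = 0.410567
W = 39.8 * 1.4 / 0.4 * 8.314 * 336.15 / 2 * 0.410567 = 79920

79920 kW


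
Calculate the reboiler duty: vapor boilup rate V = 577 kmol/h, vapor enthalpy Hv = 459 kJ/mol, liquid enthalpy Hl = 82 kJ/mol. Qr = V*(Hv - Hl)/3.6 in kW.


Qr = 577 * (459 - 82) / 3.6 = 577 * 377 / 3.6 = 60420

60420 kW


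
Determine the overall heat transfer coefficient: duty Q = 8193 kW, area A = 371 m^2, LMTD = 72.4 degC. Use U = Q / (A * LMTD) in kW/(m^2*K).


From Q = U*A*LMTD, U = Q / (A * LMTD)
U = 8193 / (371 * 72.4) = 8193 / 26860.4 = 0.3050

0.3050 kW/(m^2*K)


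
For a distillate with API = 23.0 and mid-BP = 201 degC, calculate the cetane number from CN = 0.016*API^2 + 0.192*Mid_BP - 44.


CN = 0.016 * 23.0^2 + 0.192 * 201 - 44
CN = 8.464 + 38.592 - 44 = 3.056

3.056


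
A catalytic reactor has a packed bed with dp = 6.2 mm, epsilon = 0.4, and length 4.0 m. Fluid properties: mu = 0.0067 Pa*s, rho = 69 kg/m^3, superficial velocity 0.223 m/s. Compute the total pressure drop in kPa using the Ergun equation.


dp = 6.2 mm = 0.0062 m
Viscous term = 150*0.0067*0.223*(1-0.4)^2 / (0.0062^2*0.4^3) = 32795.2
Inertial term = 1.75*69*0.223^2*(1-0.4) / (0.0062*0.4^3) = 9079.8
dP/L = 32795.2 + 9079.8 = 41875 Pa/m
dP = 41875 * 4.0 / 1000 = 167.5 kPa

167.5 kPa


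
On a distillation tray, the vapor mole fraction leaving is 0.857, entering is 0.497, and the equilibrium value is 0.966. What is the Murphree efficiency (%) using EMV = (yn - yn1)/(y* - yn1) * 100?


Murphree vapor efficiency: EMV = (y_n - y_(n-1)) / (y*_n - y_(n-1)) * 100
EMV = (0.857 - 0.497) / (0.966 - 0.497) * 100 = 0.36 / 0.469 * 100 = 76.76

76.76 %


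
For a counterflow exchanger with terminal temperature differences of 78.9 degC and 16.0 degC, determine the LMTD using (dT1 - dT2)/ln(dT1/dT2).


LMTD = (dT1 - dT2) / ln(dT1/dT2)
= (78.9 - 16.0) / ln(78.9 / 16.0) = 62.9 / 1.59559 = 39.42

39.42 degC


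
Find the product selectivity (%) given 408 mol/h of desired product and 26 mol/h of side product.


Selectivity = desired / (desired + undesired) * 100
Total products = 408 + 26 = 434 mol/h
S = 408 / 434 * 100
= 0.9401 * 100
= 94.01 %

94.01 %


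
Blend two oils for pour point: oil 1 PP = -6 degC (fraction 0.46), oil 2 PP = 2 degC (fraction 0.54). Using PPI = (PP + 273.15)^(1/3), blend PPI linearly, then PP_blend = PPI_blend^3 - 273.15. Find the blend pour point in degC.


PPI_1 = (-6 + 273.15)^(1/3) = 6.440482
PPI_2 = (2 + 273.15)^(1/3) = 6.504139
PPI_blend = 0.46 * 6.440482 + 0.54 * 6.504139 = 6.474857
PP_blend = 6.474857^3 - 273.15 = 271.4504 - 273.15 = -1.7

-1.7 degC


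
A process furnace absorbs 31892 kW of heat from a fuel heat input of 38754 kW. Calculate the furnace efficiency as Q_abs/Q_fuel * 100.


Furnace efficiency = Q_absorbed / Q_fuel * 100
= 31892 / 38754 * 100 = 82.29

82.29 %


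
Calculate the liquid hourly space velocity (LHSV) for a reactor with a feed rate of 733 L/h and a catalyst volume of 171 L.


LHSV = volumetric feed rate / catalyst volume
= 733 L/h / 171 L
= 4.287 h^-1

4.287 h^-1


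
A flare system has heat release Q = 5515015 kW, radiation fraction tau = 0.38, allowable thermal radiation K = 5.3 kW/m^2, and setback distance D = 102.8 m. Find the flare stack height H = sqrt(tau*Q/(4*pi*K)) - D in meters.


tau*Q/(4*pi*K) = 0.38 * 5515015 / (4 * pi * 5.3) = 31466.2
sqrt(31466.2) = 177.387
H = 177.387 - 102.8 = 74.59

74.59 m


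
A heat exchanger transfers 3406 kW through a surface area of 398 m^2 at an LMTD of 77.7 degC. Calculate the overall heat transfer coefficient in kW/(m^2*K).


From Q = U*A*LMTD, U = Q / (A * LMTD)
U = 3406 / (398 * 77.7) = 3406 / 30924.6 = 0.1101

0.1101 kW/(m^2*K)


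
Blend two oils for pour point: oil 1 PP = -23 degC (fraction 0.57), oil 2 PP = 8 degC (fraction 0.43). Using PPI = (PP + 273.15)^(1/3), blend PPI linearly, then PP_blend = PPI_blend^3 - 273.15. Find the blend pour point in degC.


PPI_1 = (-23 + 273.15)^(1/3) = 6.300865
PPI_2 = (8 + 273.15)^(1/3) = 6.551077
PPI_blend = 0.57 * 6.300865 + 0.43 * 6.551077 = 6.408456
PP_blend = 6.408456^3 - 273.15 = 263.1844 - 273.15 = -9.97

-9.97 degC


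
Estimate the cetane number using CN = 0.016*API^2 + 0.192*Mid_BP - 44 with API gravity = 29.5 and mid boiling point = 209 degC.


CN = 0.016 * 29.5^2 + 0.192 * 209 - 44
CN = 13.924 + 40.128 - 44 = 10.052

10.052


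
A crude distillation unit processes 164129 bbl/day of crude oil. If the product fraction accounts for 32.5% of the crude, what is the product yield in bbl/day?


Crude throughput = 164129 bbl/day
Fraction yield = 32.5%
yield = throughput * fraction / 100
yield = 164129 * 32.5 / 100 = 53341.925

53341.925 bbl/day


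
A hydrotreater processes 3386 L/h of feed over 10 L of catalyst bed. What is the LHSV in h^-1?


LHSV = volumetric feed rate / catalyst volume
= 3386 L/h / 10 L
= 338.6 h^-1

338.6 h^-1


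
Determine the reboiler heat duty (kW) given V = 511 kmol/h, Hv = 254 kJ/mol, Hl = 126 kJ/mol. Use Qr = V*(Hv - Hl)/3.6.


Qr = 511 * (254 - 126) / 3.6 = 511 * 128 / 3.6 = 18170

18170 kW


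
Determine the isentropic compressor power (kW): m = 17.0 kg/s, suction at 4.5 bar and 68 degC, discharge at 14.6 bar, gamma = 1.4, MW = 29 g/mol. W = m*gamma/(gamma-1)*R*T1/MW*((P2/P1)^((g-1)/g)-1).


Isentropic work: W = m*(gamma/(gamma-1))*(R*T1/MW)*((P2/P1)^((gamma-1)/gamma) - 1)
T1 = 68 + 273.15 = 341.15 K
Pressure ratio = 14.6 / 4.5 = 3.24444
Exponent = (1.4 - 1)/1.4 = 0.285714
(P2/P1)^exp - 1 = 3.24444^0.285714 - 1 = 0.399716
W = 17.0 * 1.4 / 0.4 * 8.314 * 341.15 / 29 * 0.399716 = 2326

2326 kW


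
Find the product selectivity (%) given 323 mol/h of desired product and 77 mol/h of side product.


Selectivity = desired / (desired + undesired) * 100
Total products = 323 + 77 = 400 mol/h
S = 323 / 400 * 100
= 0.8075 * 100
= 80.75 %

80.75 %


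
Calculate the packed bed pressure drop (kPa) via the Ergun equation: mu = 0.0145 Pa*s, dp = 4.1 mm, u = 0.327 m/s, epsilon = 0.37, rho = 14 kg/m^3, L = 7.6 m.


dp = 4.1 mm = 0.0041 m
Viscous term = 150*0.0145*0.327*(1-0.37)^2 / (0.0041^2*0.37^3) = 331524
Inertial term = 1.75*14*0.327^2*(1-0.37) / (0.0041*0.37^3) = 7947.18
dP/L = 331524 + 7947.18 = 339471 Pa/m
dP = 339471 * 7.6 / 1000 = 2580 kPa

2580 kPa


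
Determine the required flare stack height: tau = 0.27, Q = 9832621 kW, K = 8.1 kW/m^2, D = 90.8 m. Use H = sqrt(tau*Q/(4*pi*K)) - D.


tau*Q/(4*pi*K) = 0.27 * 9832621 / (4 * pi * 8.1) = 26081.8
sqrt(26081.8) = 161.499
H = 161.499 - 90.8 = 70.70

70.70 m


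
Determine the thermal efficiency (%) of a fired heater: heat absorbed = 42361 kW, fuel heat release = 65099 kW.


Furnace efficiency = Q_absorbed / Q_fuel * 100
= 42361 / 65099 * 100 = 65.07

65.07 %


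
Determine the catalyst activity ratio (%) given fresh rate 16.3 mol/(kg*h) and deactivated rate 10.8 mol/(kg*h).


Activity (%) = (rate_used / rate_fresh) * 100
rate_used = 10.8, rate_fresh = 16.3
= (10.8 / 16.3) * 100
= 0.6626 * 100 = 66.26

66.26 %


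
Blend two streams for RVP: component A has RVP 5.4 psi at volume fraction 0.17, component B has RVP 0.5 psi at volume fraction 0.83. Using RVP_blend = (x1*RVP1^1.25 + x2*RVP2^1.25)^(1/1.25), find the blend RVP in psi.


Chevron index: RVP_blend = (sum xi*RVPi^1.25)^(1/1.25)
RVP^1.25 terms: 0.17 * 5.4^1.25 + 0.83 * 0.5^1.25 = 1.74837
RVP_blend = 1.74837^(1/1.25) = 1.564

1.564 psi


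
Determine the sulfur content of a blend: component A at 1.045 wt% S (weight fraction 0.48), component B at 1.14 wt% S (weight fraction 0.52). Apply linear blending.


Linear sulfur blending: S_blend = x1*S1 + x2*S2
Contribution 1: 0.48 * 1.045 = 0.5016 wt%
Contribution 2: 0.52 * 1.14 = 0.5928 wt%
S_blend = 0.5016 + 0.5928 = 1.0944

1.0944 wt%


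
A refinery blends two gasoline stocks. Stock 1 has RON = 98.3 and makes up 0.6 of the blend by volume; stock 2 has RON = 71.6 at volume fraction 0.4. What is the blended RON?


Linear blending: RON_blend = sum(vi * RONi)
Contribution 1: 0.6 * 98.3 = 58.98
Contribution 2: 0.4 * 71.6 = 28.64
RON_blend = 58.98 + 28.64 = 87.62

87.62


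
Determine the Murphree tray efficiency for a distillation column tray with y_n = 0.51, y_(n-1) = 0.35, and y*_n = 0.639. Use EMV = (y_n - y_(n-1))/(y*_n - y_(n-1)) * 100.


Murphree vapor efficiency: EMV = (y_n - y_(n-1)) / (y*_n - y_(n-1)) * 100
EMV = (0.51 - 0.35) / (0.639 - 0.35) * 100 = 0.16 / 0.289 * 100 = 55.36

55.36 %


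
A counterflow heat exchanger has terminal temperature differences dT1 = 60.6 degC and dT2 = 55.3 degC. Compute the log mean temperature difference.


LMTD = (dT1 - dT2) / ln(dT1/dT2)
= (60.6 - 55.3) / ln(60.6 / 55.3) = 5.3 / 0.091522 = 57.91

57.91 degC


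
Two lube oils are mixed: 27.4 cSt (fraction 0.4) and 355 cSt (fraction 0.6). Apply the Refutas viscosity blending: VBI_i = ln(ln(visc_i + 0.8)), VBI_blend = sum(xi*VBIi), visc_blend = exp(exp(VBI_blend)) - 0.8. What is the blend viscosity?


Refutas method: VBN_i = 14.534*ln(ln(visc_i + 0.8)) + 10.975, blended linearly by mass fraction; since VBN is linear in VBI_i = ln(ln(visc_i + 0.8)) and the fractions sum to 1, blend VBI directly: visc = exp(exp(VBI_blend)) - 0.8
VBI_1 = ln(ln(27.4 + 0.8)) = 1.20577
VBI_2 = ln(ln(355 + 0.8)) = 1.7706
VBI_blend = 0.4 * 1.20577 + 0.6 * 1.7706 = 1.54467
visc_blend = exp(exp(1.54467)) - 0.8 = 107.7

107.7 cSt


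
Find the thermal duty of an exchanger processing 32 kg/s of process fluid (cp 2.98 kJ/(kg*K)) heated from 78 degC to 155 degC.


Q = m_dot * cp * delta_T
delta_T = 155 - 78 = 77 K
Q = 32 * 2.98 * 77
= 95.36 * 77
= 7342.72 kW

7342.72 kW


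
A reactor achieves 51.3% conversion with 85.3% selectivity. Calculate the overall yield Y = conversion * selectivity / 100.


Overall yield = conversion (%) * selectivity (%) / 100
Conversion = 51.3%, Selectivity = 85.3%
Y = 51.3 * 85.3 / 100
= 43.7589 %

43.7589 %


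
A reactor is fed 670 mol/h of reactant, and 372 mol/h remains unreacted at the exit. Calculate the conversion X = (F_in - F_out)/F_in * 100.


X = (F_in - F_out) / F_in * 100
Moles reacted = 670 - 372 = 298
X = 298 / 670 * 100
= 0.4448 * 100
= 44.48 %

44.48 %


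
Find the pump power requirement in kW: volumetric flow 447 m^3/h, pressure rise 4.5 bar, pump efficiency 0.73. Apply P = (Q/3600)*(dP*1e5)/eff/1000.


Q = 447 / 3600 = 0.124167 m^3/s
P = 0.124167 * (4.5 * 1e5) / 0.73 / 1000 = 76.54

76.54 kW


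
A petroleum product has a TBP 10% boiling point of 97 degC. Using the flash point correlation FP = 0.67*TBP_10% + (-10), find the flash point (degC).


FP = 0.67 * 97 + (-10) = 54.99

54.99 degC


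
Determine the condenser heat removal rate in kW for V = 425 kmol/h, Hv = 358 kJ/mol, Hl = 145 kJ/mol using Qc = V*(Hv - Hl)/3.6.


Qc = 425 * (358 - 145) / 3.6 = 425 * 213 / 3.6 = 25150

25150 kW


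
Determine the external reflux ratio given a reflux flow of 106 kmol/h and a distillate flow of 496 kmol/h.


Reflux ratio definition: R = L / D (liquid returned / distillate withdrawn)
L = 106 kmol/h, D = 496 kmol/h
R = 106 / 496 = 0.2137

0.2137


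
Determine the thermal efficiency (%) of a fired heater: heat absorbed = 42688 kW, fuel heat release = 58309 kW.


Furnace efficiency = Q_absorbed / Q_fuel * 100
= 42688 / 58309 * 100 = 73.21

73.21 %


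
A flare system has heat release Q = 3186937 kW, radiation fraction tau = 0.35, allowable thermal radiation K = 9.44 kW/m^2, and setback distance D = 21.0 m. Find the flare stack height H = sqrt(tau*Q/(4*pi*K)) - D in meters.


tau*Q/(4*pi*K) = 0.35 * 3186937 / (4 * pi * 9.44) = 9402.85
sqrt(9402.85) = 96.9683
H = 96.9683 - 21.0 = 75.97

75.97 m


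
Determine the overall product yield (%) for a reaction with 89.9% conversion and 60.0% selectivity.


Overall yield = conversion (%) * selectivity (%) / 100
Conversion = 89.9%, Selectivity = 60.0%
Y = 89.9 * 60.0 / 100
= 53.94 %

53.94 %


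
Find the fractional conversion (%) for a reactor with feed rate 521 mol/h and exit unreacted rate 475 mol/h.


X = (F_in - F_out) / F_in * 100
Moles reacted = 521 - 475 = 46
X = 46 / 521 * 100
= 0.08829 * 100
= 8.829 %

8.829 %


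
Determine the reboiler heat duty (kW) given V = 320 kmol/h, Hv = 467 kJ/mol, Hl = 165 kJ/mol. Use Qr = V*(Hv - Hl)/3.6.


Qr = 320 * (467 - 165) / 3.6 = 320 * 302 / 3.6 = 26840

26840 kW


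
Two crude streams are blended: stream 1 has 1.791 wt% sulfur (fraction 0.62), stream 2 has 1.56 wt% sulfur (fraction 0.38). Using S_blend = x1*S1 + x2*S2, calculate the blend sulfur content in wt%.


Linear sulfur blending: S_blend = x1*S1 + x2*S2
Contribution 1: 0.62 * 1.791 = 1.11042 wt%
Contribution 2: 0.38 * 1.56 = 0.5928 wt%
S_blend = 1.11042 + 0.5928 = 1.70322

1.70322 wt%


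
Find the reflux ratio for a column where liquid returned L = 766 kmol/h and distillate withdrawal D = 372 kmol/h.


Reflux ratio definition: R = L / D (liquid returned / distillate withdrawn)
L = 766 kmol/h, D = 372 kmol/h
R = 766 / 372 = 2.059

2.059


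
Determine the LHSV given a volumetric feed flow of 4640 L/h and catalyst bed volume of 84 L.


LHSV = volumetric feed rate / catalyst volume
= 4640 L/h / 84 L
= 55.24 h^-1

55.24 h^-1
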